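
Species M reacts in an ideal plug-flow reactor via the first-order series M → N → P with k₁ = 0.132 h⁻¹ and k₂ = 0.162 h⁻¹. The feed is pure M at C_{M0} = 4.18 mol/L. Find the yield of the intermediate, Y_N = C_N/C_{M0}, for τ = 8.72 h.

Solving the coupled first-order balances gives C_N(τ) = [k₁/(k₂−k₁)]·C_{M0}·(e^(−k₁τ) − e^(−k₂τ)).
e^(−k₁τ) = e^(−0.132×8.72) = e^(−1.151) = 0.3163; e^(−k₂τ) = e^(−1.413) = 0.2435.
C_N = 0.132×4.18/(0.162−0.132) × (0.3163−0.2435) = 18.39×0.07281 = 1.339 mol/L.
Y_N = C_N/C_{M0} = 1.339/4.18 = 0.320.

0.320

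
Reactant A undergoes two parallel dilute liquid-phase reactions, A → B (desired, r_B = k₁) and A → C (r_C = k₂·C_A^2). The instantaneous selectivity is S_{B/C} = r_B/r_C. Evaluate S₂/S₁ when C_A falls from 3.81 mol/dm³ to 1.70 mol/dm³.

S_{B/C} = (k₁/k₂)·C_A^-2, so S₂/S₁ = (C_{A,2}/C_{A,1})^-2.
= (1.70/3.81)^(-2) = (0.4462)^(-2) = 5.02.
Selectivity toward B rises as C_A falls — low-concentration operation is favoured.

5.02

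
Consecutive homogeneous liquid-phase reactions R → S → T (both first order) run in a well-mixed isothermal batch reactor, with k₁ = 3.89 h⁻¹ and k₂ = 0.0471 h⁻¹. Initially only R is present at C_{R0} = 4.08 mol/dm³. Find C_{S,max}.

3.87 mol/dm³

At the optimum, C_{S,max}/C_{R0} = (k₁/k₂)^[k₂/(k₂−k₁)].
= (3.89/0.0471)^(0.0471/(0.0471−3.89)) = (82.59)^(-0.01226) = 0.9473.
C_{S,max} = 0.9473×4.08 = 3.87 mol/dm³.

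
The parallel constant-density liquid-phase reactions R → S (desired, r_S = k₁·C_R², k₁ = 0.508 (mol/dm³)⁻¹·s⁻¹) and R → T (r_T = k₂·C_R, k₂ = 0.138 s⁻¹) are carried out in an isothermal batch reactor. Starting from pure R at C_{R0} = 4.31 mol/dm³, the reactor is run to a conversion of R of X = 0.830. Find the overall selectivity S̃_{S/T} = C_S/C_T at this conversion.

C_R = C_{R0}(1−X) = 0.7327 mol/dm³.
Along a PFR/batch, dC_T/dC_R = −r_T/(r_S+r_T) = −k₂/(k₂+k₁·C_R).
Integrating from C_{R0} to C_R: C_T = (0.138/0.508)·ln[(0.138+0.508·4.31)/(0.138+0.508·0.733)] = 0.2717·ln(2.327/0.5102) = 0.4123 mol/dm³.
Then C_S = (C_{R0}−C_R) − C_T = 3.577 − 0.4123 = 3.165 mol/dm³.
S̃_{S/T} = C_S/C_T = 3.165/0.4123 = 7.68.

7.68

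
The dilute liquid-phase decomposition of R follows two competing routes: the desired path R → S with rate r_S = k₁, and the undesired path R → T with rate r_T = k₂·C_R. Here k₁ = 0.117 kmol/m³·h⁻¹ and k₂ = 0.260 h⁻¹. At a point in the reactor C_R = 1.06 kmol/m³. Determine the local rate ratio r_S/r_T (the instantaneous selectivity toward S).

S_{S/T} = r_S/r_T = (k₁)/(k₂·C_R) = (k₁/k₂)·C_R⁻¹.
= (0.117) / (0.260×1.060) = 0.1170/0.2756 = 0.425.
The undesired path is higher order in R, so low C_R (CSTR or dilute feed) favours S.

0.425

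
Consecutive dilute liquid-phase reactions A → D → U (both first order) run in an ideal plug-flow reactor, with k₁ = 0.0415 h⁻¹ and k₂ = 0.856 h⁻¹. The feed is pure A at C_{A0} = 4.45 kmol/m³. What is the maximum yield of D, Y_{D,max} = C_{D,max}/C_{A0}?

0.0416

Evaluating C_D at τ_opt = ln(k₂/k₁)/(k₂−k₁) gives C_{D,max}/C_{A0} = (k₁/k₂)^[k₂/(k₂−k₁)].
= (0.0415/0.856)^(0.856/(0.856−0.0415)) = (0.04848)^(1.051) = 0.04155.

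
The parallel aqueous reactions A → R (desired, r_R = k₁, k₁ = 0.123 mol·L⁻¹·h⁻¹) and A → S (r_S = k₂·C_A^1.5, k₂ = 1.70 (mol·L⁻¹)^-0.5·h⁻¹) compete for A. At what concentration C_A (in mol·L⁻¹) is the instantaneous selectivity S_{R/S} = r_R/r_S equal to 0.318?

0.373 mol·L⁻¹

S_{R/S} = (k₁/k₂)·C_A^-1.5 ⇒ C_A = (S·k₂/k₁)^(1/(-1.5)).
= (0.318×1.70/0.123)^(-0.6667) = (4.395)^(-0.6667) = 0.373 mol·L⁻¹.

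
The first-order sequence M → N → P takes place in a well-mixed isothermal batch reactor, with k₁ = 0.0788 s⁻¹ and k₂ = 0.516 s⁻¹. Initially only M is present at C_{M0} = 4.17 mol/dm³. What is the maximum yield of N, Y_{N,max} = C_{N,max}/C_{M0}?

At the optimum, C_{N,max}/C_{M0} = (k₁/k₂)^[k₂/(k₂−k₁)].
= (0.0788/0.516)^(0.516/(0.516−0.0788)) = (0.1527)^(1.180) = 0.1088.

0.109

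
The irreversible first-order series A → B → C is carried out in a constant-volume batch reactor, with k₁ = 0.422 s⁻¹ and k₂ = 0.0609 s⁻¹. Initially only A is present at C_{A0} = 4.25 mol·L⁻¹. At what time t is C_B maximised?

5.36 s

The intermediate peaks when r₁ = r₂, i.e. k₁e^(−k₁t) = k₂e^(−k₂t), giving t_opt = ln(k₂/k₁)/(k₂−k₁).
= ln(0.0609/0.422)/(0.0609−0.422) = ln(0.1443)/-0.3611 = -1.936/-0.3611 = 5.36 s.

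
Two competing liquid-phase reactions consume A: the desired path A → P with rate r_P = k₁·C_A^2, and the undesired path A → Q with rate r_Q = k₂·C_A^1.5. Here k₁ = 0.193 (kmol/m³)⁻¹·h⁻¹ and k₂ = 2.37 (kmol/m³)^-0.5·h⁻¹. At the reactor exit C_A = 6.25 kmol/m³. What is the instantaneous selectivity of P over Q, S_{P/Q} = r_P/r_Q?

0.204

S_{P/Q} = r_P/r_Q = (k₁·C_A^2)/(k₂·C_A^1.5) = (k₁/k₂)·C_A^0.5.
= (0.193×6.250^2) / (2.37×6.250^1.5) = 7.539/37.03 = 0.204.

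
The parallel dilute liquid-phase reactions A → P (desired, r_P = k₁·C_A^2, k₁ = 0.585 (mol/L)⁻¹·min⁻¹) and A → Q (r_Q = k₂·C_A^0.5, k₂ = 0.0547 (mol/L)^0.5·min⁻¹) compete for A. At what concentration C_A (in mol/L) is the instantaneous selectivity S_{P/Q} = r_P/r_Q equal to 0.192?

S_{P/Q} = (k₁/k₂)·C_A^1.5 ⇒ C_A = (S·k₂/k₁)^(1/1.5).
= (0.192×0.0547/0.585)^(0.6667) = (0.01795)^(0.6667) = 0.0686 mol/L.

0.0686 mol/L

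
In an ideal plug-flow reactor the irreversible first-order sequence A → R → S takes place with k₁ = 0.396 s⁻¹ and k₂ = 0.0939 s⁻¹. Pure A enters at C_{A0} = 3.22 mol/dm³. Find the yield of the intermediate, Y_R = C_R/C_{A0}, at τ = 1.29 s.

0.375

For first-order series with pure A initially, C_R(τ) = k₁C_{A0}/(k₂−k₁)·(e^(−k₁τ) − e^(−k₂τ)).
e^(−k₁τ) = e^(−0.396×1.29) = e^(−0.5108) = 0.6000; e^(−k₂τ) = e^(−0.1211) = 0.8859.
C_R = 0.396×3.22/(0.0939−0.396) × (0.6000−0.8859) = (-4.221)×(-0.2859) = 1.207 mol/dm³.
Y_R = C_R/C_{A0} = 1.207/3.22 = 0.375.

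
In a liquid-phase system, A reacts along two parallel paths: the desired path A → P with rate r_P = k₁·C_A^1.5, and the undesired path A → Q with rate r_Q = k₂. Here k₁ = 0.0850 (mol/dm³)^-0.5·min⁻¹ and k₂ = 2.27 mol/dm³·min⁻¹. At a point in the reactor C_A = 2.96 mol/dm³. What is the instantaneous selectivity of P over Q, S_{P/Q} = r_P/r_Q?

S_{P/Q} = r_P/r_Q = (k₁·C_A^1.5)/(k₂) = (k₁/k₂)·C_A^1.5.
= (0.0850×2.960^1.5) / (2.27) = 0.4329/2.270 = 0.191.

0.191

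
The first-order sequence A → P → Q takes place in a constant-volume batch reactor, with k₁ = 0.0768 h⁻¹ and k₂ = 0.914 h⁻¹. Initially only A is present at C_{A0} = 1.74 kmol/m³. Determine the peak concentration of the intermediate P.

0.116 kmol/m³

Evaluating C_P at t_opt = ln(k₂/k₁)/(k₂−k₁) gives C_{P,max}/C_{A0} = (k₁/k₂)^[k₂/(k₂−k₁)].
= (0.0768/0.914)^(0.914/(0.914−0.0768)) = (0.08403)^(1.092) = 0.06695.
C_{P,max} = 0.06695×1.74 = 0.116 kmol/m³.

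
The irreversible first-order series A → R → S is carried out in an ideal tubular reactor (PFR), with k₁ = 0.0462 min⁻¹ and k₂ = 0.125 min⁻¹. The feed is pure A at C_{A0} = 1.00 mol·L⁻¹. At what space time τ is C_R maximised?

For first-order series the maximum of C_R occurs at τ_opt = ln(k₂/k₁)/(k₂−k₁).
= ln(0.125/0.0462)/(0.125−0.0462) = ln(2.706)/0.07880 = 0.9953/0.07880 = 12.6 min.

12.6 min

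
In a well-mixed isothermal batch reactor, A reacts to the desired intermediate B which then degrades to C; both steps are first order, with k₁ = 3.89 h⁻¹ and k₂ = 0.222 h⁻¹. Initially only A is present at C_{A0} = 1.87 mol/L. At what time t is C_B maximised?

0.781 h

The intermediate peaks when r₁ = r₂, i.e. k₁e^(−k₁t) = k₂e^(−k₂t), giving t_opt = ln(k₂/k₁)/(k₂−k₁).
= ln(0.222/3.89)/(0.222−3.89) = ln(0.05707)/-3.668 = -2.863/-3.668 = 0.781 h.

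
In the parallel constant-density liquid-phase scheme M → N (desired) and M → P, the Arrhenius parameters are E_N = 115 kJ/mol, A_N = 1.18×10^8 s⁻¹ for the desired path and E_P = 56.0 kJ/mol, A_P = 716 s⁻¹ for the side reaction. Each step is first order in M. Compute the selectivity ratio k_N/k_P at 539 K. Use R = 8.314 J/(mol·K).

0.316

Since both paths have the same order in M, the concentration cancels and S_{N/P} = k_N/k_P = (A_N/A_P)·exp[(E_P−E_N)/(RT)].
(E_P−E_N)/(RT) = (56.0−115)×10³/(8.314×539) = -59000/4481 = -13.17.
k_N/k_P = (1.18×10^8/716)·exp(-13.17) = 1.648×10^5 × 1.915×10^-6 = 0.316.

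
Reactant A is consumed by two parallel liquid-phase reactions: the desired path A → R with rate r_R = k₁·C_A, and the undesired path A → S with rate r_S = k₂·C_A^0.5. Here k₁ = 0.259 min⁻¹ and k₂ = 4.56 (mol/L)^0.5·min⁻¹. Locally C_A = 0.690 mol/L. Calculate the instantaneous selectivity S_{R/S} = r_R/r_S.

0.0472

S_{R/S} = r_R/r_S = (k₁·C_A)/(k₂·C_A^0.5) = (k₁/k₂)·C_A^0.5.
= (0.259×0.6900) / (4.56×0.6900^0.5) = 0.1787/3.788 = 0.0472.
Since the desired path is higher order in A, keeping C_A high (PFR or concentrated feed) favours R.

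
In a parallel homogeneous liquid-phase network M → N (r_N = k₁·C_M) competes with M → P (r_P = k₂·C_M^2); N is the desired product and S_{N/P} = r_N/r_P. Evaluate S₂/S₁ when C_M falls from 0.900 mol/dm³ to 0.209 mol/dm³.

S_{N/P} = (k₁/k₂)·C_M⁻¹, so S₂/S₁ = (C_{M,2}/C_{M,1})⁻¹.
= 0.900/0.209 = 4.31.

4.31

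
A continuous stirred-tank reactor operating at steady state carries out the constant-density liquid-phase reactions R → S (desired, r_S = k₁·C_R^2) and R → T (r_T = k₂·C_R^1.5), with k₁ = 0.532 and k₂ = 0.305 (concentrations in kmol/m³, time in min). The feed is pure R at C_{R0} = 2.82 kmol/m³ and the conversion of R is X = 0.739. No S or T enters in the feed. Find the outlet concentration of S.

1.25 kmol/m³

Exit C_R = C_{R0}(1−X) = 2.82×0.261 = 0.7360 kmol/m³.
A CSTR operates uniformly at the exit composition, giving r_S = 0.2882 and r_T = 0.1926 (each k·C_R^n at C_R = 0.7360).
Fraction of consumed R going to S: r_S/(r_S+r_T) = 0.5994.
C_S = 0.5994·C_{R0}·X = 0.5994×2.82×0.739 = 1.25 kmol/m³.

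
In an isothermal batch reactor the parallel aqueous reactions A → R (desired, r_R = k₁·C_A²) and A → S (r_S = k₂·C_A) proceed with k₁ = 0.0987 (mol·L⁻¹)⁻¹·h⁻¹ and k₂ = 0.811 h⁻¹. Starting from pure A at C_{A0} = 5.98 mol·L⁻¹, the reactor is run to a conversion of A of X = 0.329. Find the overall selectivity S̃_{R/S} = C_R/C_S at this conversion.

0.605

C_A = C_{A0}(1−X) = 4.013 mol·L⁻¹.
Along a PFR/batch, dC_S/dC_A = −r_S/(r_R+r_S) = −k₂/(k₂+k₁·C_A).
Integrating from C_{A0} to C_A: C_S = (0.811/0.0987)·ln[(0.811+0.0987·5.98)/(0.811+0.0987·4.01)] = 8.217·ln(1.401/1.207) = 1.226 mol·L⁻¹.
Then C_R = (C_{A0}−C_A) − C_S = 1.967 − 1.226 = 0.7417 mol·L⁻¹.
S̃_{R/S} = C_R/C_S = 0.7417/1.226 = 0.605.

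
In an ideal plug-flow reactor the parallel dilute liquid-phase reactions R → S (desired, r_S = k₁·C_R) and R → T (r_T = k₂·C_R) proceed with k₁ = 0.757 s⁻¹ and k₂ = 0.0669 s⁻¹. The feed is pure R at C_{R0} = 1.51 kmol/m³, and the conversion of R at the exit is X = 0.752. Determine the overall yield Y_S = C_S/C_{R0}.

C_R = C_{R0}(1−X) = 0.3745 kmol/m³.
Both paths are first order in R, so the instantaneous fraction to S is constant: dC_S/d(−C_R) = k₁/(k₁+k₂) = 0.9188.
C_S = 0.9188·(C_{R0}−C_R) = 0.9188×1.136 = 1.04 kmol/m³.
Y_S = C_S/C_{R0} = 1.043/1.51 = 0.691.

0.691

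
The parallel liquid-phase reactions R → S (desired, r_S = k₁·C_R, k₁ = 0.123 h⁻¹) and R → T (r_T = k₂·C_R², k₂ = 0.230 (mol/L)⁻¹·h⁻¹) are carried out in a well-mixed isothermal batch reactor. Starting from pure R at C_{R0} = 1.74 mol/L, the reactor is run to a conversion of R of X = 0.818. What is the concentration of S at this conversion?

C_R = C_{R0}(1−X) = 0.3167 mol/L.
Along a PFR/batch, dC_S/dC_R = −r_S/(r_S+r_T) = −k₁/(k₁+k₂·C_R).
Integrating from C_{R0} to C_R: C_S = (0.123/0.230)·ln[(0.123+0.230·1.74)/(0.123+0.230·0.317)] = 0.5348·ln(0.5232/0.1958) = 0.5255 mol/L.

0.526 mol/L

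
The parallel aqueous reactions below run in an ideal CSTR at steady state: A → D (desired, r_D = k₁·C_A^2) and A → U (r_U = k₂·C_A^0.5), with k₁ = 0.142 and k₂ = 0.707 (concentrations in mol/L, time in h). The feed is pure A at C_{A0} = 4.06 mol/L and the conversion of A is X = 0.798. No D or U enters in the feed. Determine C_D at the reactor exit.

0.421 mol/L

Exit C_A = C_{A0}(1−X) = 4.06×0.202 = 0.8201 mol/L.
Rates in a CSTR are evaluated at the outlet concentration: r_D = 0.142×0.8201^2 = 0.09551, r_U = 0.707×0.8201^0.5 = 0.6403.
Fraction of consumed A going to D: r_D/(r_D+r_U) = 0.1298.
C_D = 0.1298·C_{A0}·X = 0.1298×4.06×0.798 = 0.421 mol/L.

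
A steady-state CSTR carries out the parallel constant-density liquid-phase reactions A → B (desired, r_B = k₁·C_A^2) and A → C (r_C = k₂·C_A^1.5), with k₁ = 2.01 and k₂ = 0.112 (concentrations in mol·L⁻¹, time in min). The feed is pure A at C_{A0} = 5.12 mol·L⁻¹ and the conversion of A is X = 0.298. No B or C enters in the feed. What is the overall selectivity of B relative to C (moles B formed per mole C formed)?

34.0

Exit C_A = C_{A0}(1−X) = 5.12×0.702 = 3.594 mol·L⁻¹.
In a CSTR the entire volume is at exit conditions, so r_B = 2.01×3.594^2 = 25.97 and r_C = 0.112×3.594^1.5 = 0.7632.
Overall selectivity = C_B/C_C = r_Bτ/(r_Cτ) = r_B/r_C = 34.0.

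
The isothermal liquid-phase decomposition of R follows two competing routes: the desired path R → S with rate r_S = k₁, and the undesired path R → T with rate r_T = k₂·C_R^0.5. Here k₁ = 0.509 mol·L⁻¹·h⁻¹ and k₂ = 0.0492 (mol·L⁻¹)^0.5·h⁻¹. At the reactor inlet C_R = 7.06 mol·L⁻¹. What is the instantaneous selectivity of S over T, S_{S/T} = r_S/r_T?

3.89

S_{S/T} = r_S/r_T = (k₁)/(k₂·C_R^0.5) = (k₁/k₂)·C_R^-0.5.
= (0.509) / (0.0492×7.060^0.5) = 0.5090/0.1307 = 3.89.
The undesired path is higher order in R, so low C_R (CSTR or dilute feed) favours S.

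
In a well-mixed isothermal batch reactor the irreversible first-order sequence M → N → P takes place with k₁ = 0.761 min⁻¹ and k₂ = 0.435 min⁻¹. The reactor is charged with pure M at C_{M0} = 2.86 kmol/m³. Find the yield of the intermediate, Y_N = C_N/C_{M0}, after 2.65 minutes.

For first-order series with pure M initially, C_N(t) = k₁C_{M0}/(k₂−k₁)·(e^(−k₁t) − e^(−k₂t)).
e^(−k₁t) = e^(−0.761×2.65) = e^(−2.017) = 0.1331; e^(−k₂t) = e^(−1.153) = 0.3158.
C_N = 0.761×2.86/(0.435−0.761) × (0.1331−0.3158) = (-6.676)×(-0.1827) = 1.220 kmol/m³.
Y_N = C_N/C_{M0} = 1.220/2.86 = 0.426.

0.426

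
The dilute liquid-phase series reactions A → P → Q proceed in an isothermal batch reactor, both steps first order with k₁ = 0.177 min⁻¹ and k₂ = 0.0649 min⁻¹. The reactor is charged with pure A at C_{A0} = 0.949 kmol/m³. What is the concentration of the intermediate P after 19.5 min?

For first-order series with pure A initially, C_P(t) = k₁C_{A0}/(k₂−k₁)·(e^(−k₁t) − e^(−k₂t)).
e^(−k₁t) = e^(−0.177×19.5) = e^(−3.451) = 0.03170; e^(−k₂t) = e^(−1.266) = 0.2821.
C_P = 0.177×0.949/(0.0649−0.177) × (0.03170−0.2821) = (-1.498)×(-0.2504) = 0.3752 kmol/m³.

0.375 kmol/m³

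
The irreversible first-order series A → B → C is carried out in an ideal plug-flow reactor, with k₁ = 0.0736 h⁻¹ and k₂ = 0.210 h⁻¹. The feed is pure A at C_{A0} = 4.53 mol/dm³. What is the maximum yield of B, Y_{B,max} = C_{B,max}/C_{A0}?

Evaluating C_B at τ_opt = ln(k₂/k₁)/(k₂−k₁) gives C_{B,max}/C_{A0} = (k₁/k₂)^[k₂/(k₂−k₁)].
= (0.0736/0.210)^(0.210/(0.210−0.0736)) = (0.3505)^(1.540) = 0.1990.

0.199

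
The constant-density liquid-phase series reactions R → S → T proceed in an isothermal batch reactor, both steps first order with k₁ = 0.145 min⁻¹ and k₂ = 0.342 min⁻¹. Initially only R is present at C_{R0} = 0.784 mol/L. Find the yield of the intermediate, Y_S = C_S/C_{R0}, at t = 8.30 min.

0.178

Solving the coupled first-order balances gives C_S(t) = [k₁/(k₂−k₁)]·C_{R0}·(e^(−k₁t) − e^(−k₂t)).
e^(−k₁t) = e^(−0.145×8.30) = e^(−1.204) = 0.3001; e^(−k₂t) = e^(−2.839) = 0.05851.
C_S = 0.145×0.784/(0.342−0.145) × (0.3001−0.05851) = 0.5771×0.2416 = 0.1394 mol/L.
Y_S = C_S/C_{R0} = 0.1394/0.784 = 0.178.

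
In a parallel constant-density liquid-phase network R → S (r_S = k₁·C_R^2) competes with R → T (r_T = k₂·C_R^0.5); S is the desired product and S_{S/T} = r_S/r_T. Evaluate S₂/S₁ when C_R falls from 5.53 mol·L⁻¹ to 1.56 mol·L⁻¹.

S_{S/T} = (k₁/k₂)·C_R^1.5, so S₂/S₁ = (C_{R,2}/C_{R,1})^1.5.
= (1.56/5.53)^1.5 = (0.2821)^1.5 = 0.150.

0.150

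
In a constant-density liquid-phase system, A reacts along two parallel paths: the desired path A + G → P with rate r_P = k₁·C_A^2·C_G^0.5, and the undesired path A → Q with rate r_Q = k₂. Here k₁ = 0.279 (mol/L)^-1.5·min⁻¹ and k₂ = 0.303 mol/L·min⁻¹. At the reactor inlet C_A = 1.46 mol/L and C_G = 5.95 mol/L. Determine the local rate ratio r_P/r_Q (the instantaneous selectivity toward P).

S_{P/Q} = r_P/r_Q = (k₁·C_A^2·C_G^0.5)/(k₂) = (k₁/k₂)·C_A^2·C_G^0.5.
= (0.279×1.460^2×5.950^0.5) / (0.303) = 1.451/0.3030 = 4.79.
Since the desired path is higher order in A, keeping C_A high (PFR or concentrated feed) favours P.

4.79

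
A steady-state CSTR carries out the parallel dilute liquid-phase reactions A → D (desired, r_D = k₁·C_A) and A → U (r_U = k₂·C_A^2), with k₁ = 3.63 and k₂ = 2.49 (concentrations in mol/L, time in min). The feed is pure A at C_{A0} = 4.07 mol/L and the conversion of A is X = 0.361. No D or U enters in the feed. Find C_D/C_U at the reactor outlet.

Exit C_A = C_{A0}(1−X) = 4.07×0.639 = 2.601 mol/L.
In a CSTR the entire volume is at exit conditions, so r_D = 3.63×2.601 = 9.441 and r_U = 2.49×2.601^2 = 16.84.
Overall selectivity = C_D/C_U = r_Dτ/(r_Uτ) = r_D/r_U = 0.561.

0.561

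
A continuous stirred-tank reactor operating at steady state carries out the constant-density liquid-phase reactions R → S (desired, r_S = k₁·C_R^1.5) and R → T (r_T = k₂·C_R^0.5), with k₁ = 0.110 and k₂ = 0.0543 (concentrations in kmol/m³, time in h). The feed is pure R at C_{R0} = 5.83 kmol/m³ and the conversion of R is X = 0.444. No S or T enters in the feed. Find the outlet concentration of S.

2.25 kmol/m³

Exit C_R = C_{R0}(1−X) = 5.83×0.556 = 3.241 kmol/m³.
In a CSTR the entire volume is at exit conditions, so r_S = 0.110×3.241^1.5 = 0.6420 and r_T = 0.0543×3.241^0.5 = 0.09776.
Fraction of consumed R going to S: r_S/(r_S+r_T) = 0.8678.
C_S = 0.8678·C_{R0}·X = 0.8678×5.83×0.444 = 2.25 kmol/m³.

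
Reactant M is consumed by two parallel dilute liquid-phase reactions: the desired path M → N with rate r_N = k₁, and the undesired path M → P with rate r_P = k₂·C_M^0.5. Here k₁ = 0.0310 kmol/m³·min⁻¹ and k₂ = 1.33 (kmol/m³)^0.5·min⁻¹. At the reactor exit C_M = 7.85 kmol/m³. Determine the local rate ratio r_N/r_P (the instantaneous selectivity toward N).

0.00832

S_{N/P} = r_N/r_P = (k₁)/(k₂·C_M^0.5) = (k₁/k₂)·C_M^-0.5.
= (0.0310) / (1.33×7.850^0.5) = 0.03100/3.726 = 0.00832.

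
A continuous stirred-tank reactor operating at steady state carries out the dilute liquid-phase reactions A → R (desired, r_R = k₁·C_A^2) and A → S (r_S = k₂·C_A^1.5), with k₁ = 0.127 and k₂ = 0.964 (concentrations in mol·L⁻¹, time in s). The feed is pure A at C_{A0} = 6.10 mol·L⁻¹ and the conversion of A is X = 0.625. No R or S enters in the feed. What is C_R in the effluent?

0.633 mol·L⁻¹

Exit C_A = C_{A0}(1−X) = 6.10×0.375 = 2.287 mol·L⁻¹.
Rates in a CSTR are evaluated at the outlet concentration: r_R = 0.127×2.287^2 = 0.6645, r_S = 0.964×2.287^1.5 = 3.335.
Fraction of consumed A going to R: r_R/(r_R+r_S) = 0.1661.
C_R = 0.1661·C_{A0}·X = 0.1661×6.10×0.625 = 0.633 mol·L⁻¹.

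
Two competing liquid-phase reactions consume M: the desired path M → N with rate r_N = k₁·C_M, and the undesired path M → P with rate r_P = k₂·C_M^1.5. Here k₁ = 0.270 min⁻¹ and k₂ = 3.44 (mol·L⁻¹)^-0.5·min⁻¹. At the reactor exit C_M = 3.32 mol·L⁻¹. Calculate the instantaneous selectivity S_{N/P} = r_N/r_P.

S_{N/P} = r_N/r_P = (k₁·C_M)/(k₂·C_M^1.5) = (k₁/k₂)·C_M^-0.5.
= (0.270×3.320) / (3.44×3.320^1.5) = 0.8964/20.81 = 0.0431.
The undesired path is higher order in M, so low C_M (CSTR or dilute feed) favours N.

0.0431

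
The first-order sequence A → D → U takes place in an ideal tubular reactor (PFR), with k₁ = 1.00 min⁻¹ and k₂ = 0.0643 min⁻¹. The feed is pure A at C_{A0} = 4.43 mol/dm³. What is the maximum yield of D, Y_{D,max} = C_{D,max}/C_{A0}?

For a first-order series the maximum intermediate yield is C_{D,max}/C_{A0} = (k₁/k₂)^[k₂/(k₂−k₁)].
= (1.00/0.0643)^(0.0643/(0.0643−1.00)) = (15.55)^(-0.06872) = 0.8281.

0.828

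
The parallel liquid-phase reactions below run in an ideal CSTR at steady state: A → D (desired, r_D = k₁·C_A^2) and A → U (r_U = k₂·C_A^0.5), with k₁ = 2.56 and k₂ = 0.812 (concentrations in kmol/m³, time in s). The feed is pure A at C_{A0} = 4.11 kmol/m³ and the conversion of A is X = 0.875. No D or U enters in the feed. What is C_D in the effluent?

Exit C_A = C_{A0}(1−X) = 4.11×0.125 = 0.5138 kmol/m³.
A CSTR operates uniformly at the exit composition, giving r_D = 0.6757 and r_U = 0.5820 (each k·C_A^n at C_A = 0.5138).
Fraction of consumed A going to D: r_D/(r_D+r_U) = 0.5372.
C_D = 0.5372·C_{A0}·X = 0.5372×4.11×0.875 = 1.93 kmol/m³.

1.93 kmol/m³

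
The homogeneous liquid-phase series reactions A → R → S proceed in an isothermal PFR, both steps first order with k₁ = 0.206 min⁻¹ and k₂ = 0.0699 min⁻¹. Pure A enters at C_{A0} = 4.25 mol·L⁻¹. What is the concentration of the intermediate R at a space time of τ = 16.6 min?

For first-order series with pure A initially, C_R(τ) = k₁C_{A0}/(k₂−k₁)·(e^(−k₁τ) − e^(−k₂τ)).
e^(−k₁τ) = e^(−0.206×16.6) = e^(−3.420) = 0.03273; e^(−k₂τ) = e^(−1.160) = 0.3134.
C_R = 0.206×4.25/(0.0699−0.206) × (0.03273−0.3134) = (-6.433)×(-0.2807) = 1.805 mol·L⁻¹.

1.81 mol·L⁻¹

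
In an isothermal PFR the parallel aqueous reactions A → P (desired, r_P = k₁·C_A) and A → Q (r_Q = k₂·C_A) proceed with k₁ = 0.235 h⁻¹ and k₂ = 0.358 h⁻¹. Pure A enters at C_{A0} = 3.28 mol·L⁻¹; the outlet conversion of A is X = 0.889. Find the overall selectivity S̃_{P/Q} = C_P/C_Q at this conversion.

0.656

C_A = C_{A0}(1−X) = 0.3641 mol·L⁻¹.
Both paths are first order in A, so the instantaneous fraction to P is constant: dC_P/d(−C_A) = k₁/(k₁+k₂) = 0.3963.
C_P = 0.3963·(C_{A0}−C_A) = 0.3963×2.916 = 1.16 mol·L⁻¹.
C_Q = (C_{A0}−C_A)−C_P = 1.760 mol·L⁻¹; S̃_{P/Q} = 1.156/1.760 = 0.656.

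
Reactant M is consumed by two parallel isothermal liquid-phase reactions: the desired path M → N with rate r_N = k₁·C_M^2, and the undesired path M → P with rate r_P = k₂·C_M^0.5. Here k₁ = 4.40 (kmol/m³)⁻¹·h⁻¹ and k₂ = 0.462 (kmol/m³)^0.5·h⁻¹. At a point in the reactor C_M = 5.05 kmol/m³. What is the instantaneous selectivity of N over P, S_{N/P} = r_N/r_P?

108

S_{N/P} = r_N/r_P = (k₁·C_M^2)/(k₂·C_M^0.5) = (k₁/k₂)·C_M^1.5.
= (4.40×5.050^2) / (0.462×5.050^0.5) = 112.2/1.038 = 108.
Since the desired path is higher order in M, keeping C_M high (PFR or concentrated feed) favours N.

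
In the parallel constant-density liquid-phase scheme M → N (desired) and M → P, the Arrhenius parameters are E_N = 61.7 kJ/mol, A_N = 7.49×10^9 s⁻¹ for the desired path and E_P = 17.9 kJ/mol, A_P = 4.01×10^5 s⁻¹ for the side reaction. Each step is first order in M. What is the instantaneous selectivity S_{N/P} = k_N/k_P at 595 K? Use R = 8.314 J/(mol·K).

2.67

k_N/k_P = (A_N/A_P)·exp[−(E_N−E_P)/(RT)] = (A_N/A_P)·exp[(E_P−E_N)/(RT)].
(E_P−E_N)/(RT) = (17.9−61.7)×10³/(8.314×595) = -43800/4947 = -8.854.
k_N/k_P = (7.49×10^9/4.01×10^5)·exp(-8.854) = 18678 × 1.428×10^-4 = 2.67.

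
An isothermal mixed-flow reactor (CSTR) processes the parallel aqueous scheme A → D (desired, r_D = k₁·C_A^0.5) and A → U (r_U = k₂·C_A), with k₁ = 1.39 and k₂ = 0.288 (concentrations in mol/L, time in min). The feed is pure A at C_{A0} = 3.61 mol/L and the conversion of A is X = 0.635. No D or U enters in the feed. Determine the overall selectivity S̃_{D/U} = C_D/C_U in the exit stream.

4.20

Exit C_A = C_{A0}(1−X) = 3.61×0.365 = 1.318 mol/L.
A CSTR operates uniformly at the exit composition, giving r_D = 1.596 and r_U = 0.3795 (each k·C_A^n at C_A = 1.318).
Overall selectivity = C_D/C_U = r_Dτ/(r_Uτ) = r_D/r_U = 4.20.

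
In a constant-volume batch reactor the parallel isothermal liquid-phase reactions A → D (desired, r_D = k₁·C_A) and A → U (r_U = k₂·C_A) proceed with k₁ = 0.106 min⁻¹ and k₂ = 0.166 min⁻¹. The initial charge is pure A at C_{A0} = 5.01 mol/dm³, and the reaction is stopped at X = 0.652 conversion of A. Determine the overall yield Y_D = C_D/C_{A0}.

0.254

C_A = C_{A0}(1−X) = 1.743 mol/dm³.
Both paths are first order in A, so the instantaneous fraction to D is constant: dC_D/d(−C_A) = k₁/(k₁+k₂) = 0.3897.
C_D = 0.3897·(C_{A0}−C_A) = 0.3897×3.267 = 1.27 mol/dm³.
Y_D = C_D/C_{A0} = 1.273/5.01 = 0.254.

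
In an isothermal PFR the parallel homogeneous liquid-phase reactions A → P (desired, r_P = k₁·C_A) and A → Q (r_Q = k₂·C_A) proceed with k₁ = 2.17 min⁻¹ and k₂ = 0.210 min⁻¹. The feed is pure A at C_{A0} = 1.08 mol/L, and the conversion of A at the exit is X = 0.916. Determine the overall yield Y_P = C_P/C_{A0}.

C_A = C_{A0}(1−X) = 0.09072 mol/L.
Both paths are first order in A, so the instantaneous fraction to P is constant: dC_P/d(−C_A) = k₁/(k₁+k₂) = 0.9118.
C_P = 0.9118·(C_{A0}−C_A) = 0.9118×0.9893 = 0.902 mol/L.
Y_P = C_P/C_{A0} = 0.9020/1.08 = 0.835.

0.835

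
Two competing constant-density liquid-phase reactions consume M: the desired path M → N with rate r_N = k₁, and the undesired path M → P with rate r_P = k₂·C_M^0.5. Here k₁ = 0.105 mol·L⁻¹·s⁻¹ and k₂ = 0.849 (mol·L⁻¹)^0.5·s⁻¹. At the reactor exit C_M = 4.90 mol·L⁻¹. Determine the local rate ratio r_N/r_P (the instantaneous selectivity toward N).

S_{N/P} = r_N/r_P = (k₁)/(k₂·C_M^0.5) = (k₁/k₂)·C_M^-0.5.
= (0.105) / (0.849×4.900^0.5) = 0.1050/1.879 = 0.0559.
The undesired path is higher order in M, so low C_M (CSTR or dilute feed) favours N.

0.0559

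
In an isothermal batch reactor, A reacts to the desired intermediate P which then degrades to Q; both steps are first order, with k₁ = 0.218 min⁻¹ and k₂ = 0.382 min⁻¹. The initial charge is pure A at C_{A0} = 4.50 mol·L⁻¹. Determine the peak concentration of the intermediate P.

At the optimum, C_{P,max}/C_{A0} = (k₁/k₂)^[k₂/(k₂−k₁)].
= (0.218/0.382)^(0.382/(0.382−0.218)) = (0.5707)^(2.329) = 0.2708.
C_{P,max} = 0.2708×4.50 = 1.22 mol·L⁻¹.

1.22 mol·L⁻¹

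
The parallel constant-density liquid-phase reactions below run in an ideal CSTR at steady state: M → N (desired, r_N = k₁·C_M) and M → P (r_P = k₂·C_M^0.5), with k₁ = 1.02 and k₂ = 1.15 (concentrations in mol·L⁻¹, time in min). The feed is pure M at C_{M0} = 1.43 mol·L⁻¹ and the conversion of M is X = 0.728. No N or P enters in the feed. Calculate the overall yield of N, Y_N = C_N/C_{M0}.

Exit C_M = C_{M0}(1−X) = 1.43×0.272 = 0.3890 mol·L⁻¹.
Rates in a CSTR are evaluated at the outlet concentration: r_N = 1.02×0.3890 = 0.3967, r_P = 1.15×0.3890^0.5 = 0.7172.
Fraction of consumed M going to N: r_N/(r_N+r_P) = 0.3562.
C_N = 0.3562·C_{M0}·X = 0.3562×1.43×0.728 = 0.371 mol·L⁻¹; Y_N = C_N/C_{M0} = 0.259.

0.259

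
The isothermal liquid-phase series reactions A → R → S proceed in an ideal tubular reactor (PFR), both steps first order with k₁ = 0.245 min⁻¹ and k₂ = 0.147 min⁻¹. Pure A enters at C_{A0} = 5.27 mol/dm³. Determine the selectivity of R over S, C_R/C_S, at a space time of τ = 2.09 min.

5.66

For first-order series with pure A initially, C_R(τ) = k₁C_{A0}/(k₂−k₁)·(e^(−k₁τ) − e^(−k₂τ)).
e^(−k₁τ) = e^(−0.245×2.09) = e^(−0.5121) = 0.5993; e^(−k₂τ) = e^(−0.3072) = 0.7355.
C_R = 0.245×5.27/(0.147−0.245) × (0.5993−0.7355) = (-13.17)×(-0.1362) = 1.795 mol/dm³.
C_A = C_{A0}e^(−k₁τ) = 3.158 mol/dm³, so C_S = C_{A0}−C_A−C_R = 0.3172 mol/dm³; C_R/C_S = 5.66.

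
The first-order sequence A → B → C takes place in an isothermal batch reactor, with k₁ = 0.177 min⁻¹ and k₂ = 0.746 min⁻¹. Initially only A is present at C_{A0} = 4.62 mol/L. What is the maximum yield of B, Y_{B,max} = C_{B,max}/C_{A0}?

At the optimum, C_{B,max}/C_{A0} = (k₁/k₂)^[k₂/(k₂−k₁)].
= (0.177/0.746)^(0.746/(0.746−0.177)) = (0.2373)^(1.311) = 0.1517.

0.152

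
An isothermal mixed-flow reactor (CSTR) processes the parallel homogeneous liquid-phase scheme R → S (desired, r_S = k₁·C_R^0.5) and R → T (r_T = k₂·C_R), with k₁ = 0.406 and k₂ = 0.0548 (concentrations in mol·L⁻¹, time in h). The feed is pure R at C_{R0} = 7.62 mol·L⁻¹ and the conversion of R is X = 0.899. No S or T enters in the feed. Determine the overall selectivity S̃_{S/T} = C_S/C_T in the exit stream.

Exit C_R = C_{R0}(1−X) = 7.62×0.101 = 0.7696 mol·L⁻¹.
A CSTR operates uniformly at the exit composition, giving r_S = 0.3562 and r_T = 0.04218 (each k·C_R^n at C_R = 0.7696).
Overall selectivity = C_S/C_T = r_Sτ/(r_Tτ) = r_S/r_T = 8.45.

8.45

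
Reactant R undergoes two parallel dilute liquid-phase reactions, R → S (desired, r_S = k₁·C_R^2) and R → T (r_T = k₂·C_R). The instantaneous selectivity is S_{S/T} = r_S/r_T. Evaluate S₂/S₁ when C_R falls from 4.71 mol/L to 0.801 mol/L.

0.170

S_{S/T} = (k₁/k₂)·C_R, so S₂/S₁ = (C_{R,2}/C_{R,1}).
= 0.801/4.71 = 0.170.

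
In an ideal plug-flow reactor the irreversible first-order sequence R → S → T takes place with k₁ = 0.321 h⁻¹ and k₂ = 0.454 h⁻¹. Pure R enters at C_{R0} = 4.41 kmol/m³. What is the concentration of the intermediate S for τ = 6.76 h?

0.721 kmol/m³

Solving the coupled first-order balances gives C_S(τ) = [k₁/(k₂−k₁)]·C_{R0}·(e^(−k₁τ) − e^(−k₂τ)).
e^(−k₁τ) = e^(−0.321×6.76) = e^(−2.170) = 0.1142; e^(−k₂τ) = e^(−3.069) = 0.04647.
C_S = 0.321×4.41/(0.454−0.321) × (0.1142−0.04647) = 10.64×0.06772 = 0.7208 kmol/m³.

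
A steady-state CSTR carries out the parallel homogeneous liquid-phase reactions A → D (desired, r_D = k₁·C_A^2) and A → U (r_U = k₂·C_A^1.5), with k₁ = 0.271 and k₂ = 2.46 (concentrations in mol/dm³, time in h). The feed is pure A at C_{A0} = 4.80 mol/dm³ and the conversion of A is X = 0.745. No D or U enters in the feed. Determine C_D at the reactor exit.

0.388 mol/dm³

Exit C_A = C_{A0}(1−X) = 4.80×0.255 = 1.224 mol/dm³.
In a CSTR the entire volume is at exit conditions, so r_D = 0.271×1.224^2 = 0.4060 and r_U = 2.46×1.224^1.5 = 3.331.
Fraction of consumed A going to D: r_D/(r_D+r_U) = 0.1086.
C_D = 0.1086·C_{A0}·X = 0.1086×4.80×0.745 = 0.388 mol/dm³.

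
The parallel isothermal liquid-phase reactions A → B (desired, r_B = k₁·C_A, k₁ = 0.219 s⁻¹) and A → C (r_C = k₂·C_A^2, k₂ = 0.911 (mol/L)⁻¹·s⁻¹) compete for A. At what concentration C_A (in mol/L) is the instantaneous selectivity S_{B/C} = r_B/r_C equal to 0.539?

0.446 mol/L

S_{B/C} = (k₁/k₂)·C_A⁻¹ ⇒ C_A = (S·k₂/k₁)^(-1).
= (0.539×0.911/0.219)^(-1) = (2.242)^(-1) = 0.446 mol/L.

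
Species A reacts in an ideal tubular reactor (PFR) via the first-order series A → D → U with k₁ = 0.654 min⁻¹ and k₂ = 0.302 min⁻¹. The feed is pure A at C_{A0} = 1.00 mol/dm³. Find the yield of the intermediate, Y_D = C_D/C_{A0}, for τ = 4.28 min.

0.397

The intermediate concentration in a first-order A→B→C sequence is C_D = k₁C_{A0}(e^(−k₁τ) − e^(−k₂τ))/(k₂−k₁).
e^(−k₁τ) = e^(−0.654×4.28) = e^(−2.799) = 0.06086; e^(−k₂τ) = e^(−1.293) = 0.2746.
C_D = 0.654×1.00/(0.302−0.654) × (0.06086−0.2746) = (-1.858)×(-0.2137) = 0.3971 mol/dm³.
Y_D = C_D/C_{A0} = 0.3971/1.00 = 0.397.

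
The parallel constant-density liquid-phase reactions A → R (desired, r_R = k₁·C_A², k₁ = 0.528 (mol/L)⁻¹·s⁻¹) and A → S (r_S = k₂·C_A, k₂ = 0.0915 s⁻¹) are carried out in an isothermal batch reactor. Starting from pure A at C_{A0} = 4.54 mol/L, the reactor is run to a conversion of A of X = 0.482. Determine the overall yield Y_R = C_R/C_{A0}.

C_A = C_{A0}(1−X) = 2.352 mol/L.
Along a PFR/batch, dC_S/dC_A = −r_S/(r_R+r_S) = −k₂/(k₂+k₁·C_A).
Integrating from C_{A0} to C_A: C_S = (0.0915/0.528)·ln[(0.0915+0.528·4.54)/(0.0915+0.528·2.35)] = 0.1733·ln(2.489/1.333) = 0.1082 mol/L.
Then C_R = (C_{A0}−C_A) − C_S = 2.188 − 0.1082 = 2.080 mol/L.
Y_R = C_R/C_{A0} = 2.080/4.54 = 0.458.

0.458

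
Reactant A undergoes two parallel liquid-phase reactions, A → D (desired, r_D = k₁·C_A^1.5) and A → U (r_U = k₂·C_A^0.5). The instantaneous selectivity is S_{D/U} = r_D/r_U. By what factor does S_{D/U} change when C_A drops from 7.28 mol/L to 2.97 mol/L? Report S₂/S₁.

S_{D/U} = (k₁/k₂)·C_A, so S₂/S₁ = (C_{A,2}/C_{A,1}).
= 2.97/7.28 = 0.408.

0.408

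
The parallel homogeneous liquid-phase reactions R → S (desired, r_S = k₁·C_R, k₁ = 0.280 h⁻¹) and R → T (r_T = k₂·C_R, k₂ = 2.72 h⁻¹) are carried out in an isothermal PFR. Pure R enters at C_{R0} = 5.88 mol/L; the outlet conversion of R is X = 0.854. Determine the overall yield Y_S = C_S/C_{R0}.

0.0797

C_R = C_{R0}(1−X) = 0.8585 mol/L.
Both paths are first order in R, so the instantaneous fraction to S is constant: dC_S/d(−C_R) = k₁/(k₁+k₂) = 0.09333.
C_S = 0.09333·(C_{R0}−C_R) = 0.09333×5.022 = 0.469 mol/L.
Y_S = C_S/C_{R0} = 0.4687/5.88 = 0.0797.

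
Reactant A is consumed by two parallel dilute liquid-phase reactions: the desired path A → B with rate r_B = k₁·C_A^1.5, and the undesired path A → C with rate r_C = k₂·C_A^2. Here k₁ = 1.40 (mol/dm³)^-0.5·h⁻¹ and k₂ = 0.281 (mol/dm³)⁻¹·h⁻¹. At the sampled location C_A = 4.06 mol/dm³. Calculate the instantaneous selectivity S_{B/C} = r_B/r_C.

2.47

S_{B/C} = r_B/r_C = (k₁·C_A^1.5)/(k₂·C_A^2) = (k₁/k₂)·C_A^-0.5.
= (1.40×4.060^1.5) / (0.281×4.060^2) = 11.45/4.632 = 2.47.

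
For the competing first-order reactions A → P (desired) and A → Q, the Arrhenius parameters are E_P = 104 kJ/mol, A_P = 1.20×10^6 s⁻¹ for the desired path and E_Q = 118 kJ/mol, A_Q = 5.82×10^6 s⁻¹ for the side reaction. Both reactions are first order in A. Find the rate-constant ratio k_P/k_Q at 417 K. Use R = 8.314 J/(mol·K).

Since both paths have the same order in A, the concentration cancels and S_{P/Q} = k_P/k_Q = (A_P/A_Q)·exp[(E_Q−E_P)/(RT)].
(E_Q−E_P)/(RT) = (118−104)×10³/(8.314×417) = 14000/3467 = 4.038.
k_P/k_Q = (1.20×10^6/5.82×10^6)·exp(4.038) = 0.2062 × 56.72 = 11.7.
Since E_P < E_Q, lowering the temperature improves selectivity toward P.

11.7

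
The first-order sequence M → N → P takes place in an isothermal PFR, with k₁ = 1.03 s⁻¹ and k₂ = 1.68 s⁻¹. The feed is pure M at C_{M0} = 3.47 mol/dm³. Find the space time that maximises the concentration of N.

0.753 s

For first-order series the maximum of C_N occurs at τ_opt = ln(k₂/k₁)/(k₂−k₁).
= ln(1.68/1.03)/(1.68−1.03) = ln(1.631)/0.6500 = 0.4892/0.6500 = 0.753 s.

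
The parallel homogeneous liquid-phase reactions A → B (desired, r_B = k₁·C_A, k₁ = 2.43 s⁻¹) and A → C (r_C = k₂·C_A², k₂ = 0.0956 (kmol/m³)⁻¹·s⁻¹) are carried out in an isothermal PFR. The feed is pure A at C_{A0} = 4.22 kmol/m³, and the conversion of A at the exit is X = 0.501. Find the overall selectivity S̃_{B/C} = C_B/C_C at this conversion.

8.07

C_A = C_{A0}(1−X) = 2.106 kmol/m³.
Along a PFR/batch, dC_B/dC_A = −r_B/(r_B+r_C) = −k₁/(k₁+k₂·C_A).
Integrating from C_{A0} to C_A: C_B = (2.43/0.0956)·ln[(2.43+0.0956·4.22)/(2.43+0.0956·2.11)] = 25.42·ln(2.833/2.631) = 1.881 kmol/m³.
C_C = (C_{A0}−C_A)−C_B = 0.2331 kmol/m³; S̃_{B/C} = 1.881/0.2331 = 8.07.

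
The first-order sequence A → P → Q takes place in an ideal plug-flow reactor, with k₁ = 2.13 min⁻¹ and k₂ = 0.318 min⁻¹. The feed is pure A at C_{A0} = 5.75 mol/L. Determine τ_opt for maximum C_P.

The intermediate peaks when r₁ = r₂, i.e. k₁e^(−k₁τ) = k₂e^(−k₂τ), giving τ_opt = ln(k₂/k₁)/(k₂−k₁).
= ln(0.318/2.13)/(0.318−2.13) = ln(0.1493)/-1.812 = -1.902/-1.812 = 1.05 min.

1.05 min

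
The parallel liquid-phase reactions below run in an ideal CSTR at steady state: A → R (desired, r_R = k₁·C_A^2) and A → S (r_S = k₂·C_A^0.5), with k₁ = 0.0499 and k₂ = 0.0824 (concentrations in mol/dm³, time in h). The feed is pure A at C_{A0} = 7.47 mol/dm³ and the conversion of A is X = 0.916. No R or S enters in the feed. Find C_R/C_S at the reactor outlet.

0.301

Exit C_A = C_{A0}(1−X) = 7.47×0.0840 = 0.6275 mol/dm³.
Rates in a CSTR are evaluated at the outlet concentration: r_R = 0.0499×0.6275^2 = 0.01965, r_S = 0.0824×0.6275^0.5 = 0.06527.
Overall selectivity = C_R/C_S = r_Rτ/(r_Sτ) = r_R/r_S = 0.301.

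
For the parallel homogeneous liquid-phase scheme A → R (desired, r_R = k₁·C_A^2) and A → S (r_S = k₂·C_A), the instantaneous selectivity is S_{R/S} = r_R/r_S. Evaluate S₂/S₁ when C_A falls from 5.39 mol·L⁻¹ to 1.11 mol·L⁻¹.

S_{R/S} = (k₁/k₂)·C_A, so S₂/S₁ = (C_{A,2}/C_{A,1}).
= 1.11/5.39 = 0.206.

0.206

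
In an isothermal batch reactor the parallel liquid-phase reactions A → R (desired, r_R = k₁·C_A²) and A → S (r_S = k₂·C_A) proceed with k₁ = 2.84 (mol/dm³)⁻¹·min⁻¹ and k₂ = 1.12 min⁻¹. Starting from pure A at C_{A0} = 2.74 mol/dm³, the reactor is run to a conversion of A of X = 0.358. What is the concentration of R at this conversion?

0.833 mol/dm³

C_A = C_{A0}(1−X) = 1.759 mol/dm³.
Along a PFR/batch, dC_S/dC_A = −r_S/(r_R+r_S) = −k₂/(k₂+k₁·C_A).
Integrating from C_{A0} to C_A: C_S = (1.12/2.84)·ln[(1.12+2.84·2.74)/(1.12+2.84·1.76)] = 0.3944·ln(8.902/6.116) = 0.1480 mol/dm³.
Then C_R = (C_{A0}−C_A) − C_S = 0.9809 − 0.1480 = 0.8329 mol/dm³.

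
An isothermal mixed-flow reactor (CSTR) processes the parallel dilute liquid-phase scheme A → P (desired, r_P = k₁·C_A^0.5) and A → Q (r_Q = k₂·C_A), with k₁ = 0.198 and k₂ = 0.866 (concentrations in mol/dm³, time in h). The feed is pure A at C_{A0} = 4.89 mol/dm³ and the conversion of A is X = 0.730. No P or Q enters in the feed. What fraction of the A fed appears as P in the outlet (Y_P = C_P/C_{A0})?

Exit C_A = C_{A0}(1−X) = 4.89×0.270 = 1.320 mol/dm³.
Rates in a CSTR are evaluated at the outlet concentration: r_P = 0.198×1.320^0.5 = 0.2275, r_Q = 0.866×1.320 = 1.143.
Fraction of consumed A going to P: r_P/(r_P+r_Q) = 0.1660.
C_P = 0.1660·C_{A0}·X = 0.1660×4.89×0.730 = 0.592 mol/dm³; Y_P = C_P/C_{A0} = 0.121.

0.121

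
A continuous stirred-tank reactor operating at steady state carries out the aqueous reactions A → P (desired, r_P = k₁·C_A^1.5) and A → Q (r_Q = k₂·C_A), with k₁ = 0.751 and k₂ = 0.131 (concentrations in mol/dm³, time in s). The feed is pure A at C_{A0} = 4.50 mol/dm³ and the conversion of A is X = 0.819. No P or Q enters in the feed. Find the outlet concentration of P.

3.09 mol/dm³

Exit C_A = C_{A0}(1−X) = 4.50×0.181 = 0.8145 mol/dm³.
In a CSTR the entire volume is at exit conditions, so r_P = 0.751×0.8145^1.5 = 0.5520 and r_Q = 0.131×0.8145 = 0.1067.
Fraction of consumed A going to P: r_P/(r_P+r_Q) = 0.8380.
C_P = 0.8380·C_{A0}·X = 0.8380×4.50×0.819 = 3.09 mol/dm³.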